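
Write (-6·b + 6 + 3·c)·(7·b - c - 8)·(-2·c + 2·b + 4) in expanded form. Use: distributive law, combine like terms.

(-6·b + 6 + 3·c)·(7·b - c - 8)·(-2·c + 2·b + 4)
= (-42·b² + 6·b·c + 48·b + 42·b - 6·c - 48 + 21·b·c - 3·c² - 24·c)·(-2·c + 2·b + 4)    [distributive law]
= (-42·b² + 27·b·c + 90·b - 30·c - 48 - 3·c²)·(-2·c + 2·b + 4)    [combine like terms]
= 84·b²·c - 84·b³ - 168·b² - 54·b·c² + 54·b²·c + 108·b·c - 180·b·c + 180·b² + 360·b + 60·c² - 60·b·c - 120·c + 96·c - 96·b - 192 + 6·c³ - 6·b·c² - 12·c²    [distributive law]
= 138·b²·c - 84·b³ + 12·b² - 60·b·c² - 132·b·c + 264·b + 48·c² - 24·c - 192 + 6·c³    [combine like terms]

138·b²·c - 84·b³ + 12·b² - 60·b·c² - 132·b·c + 264·b + 48·c² - 24·c - 192 + 6·c³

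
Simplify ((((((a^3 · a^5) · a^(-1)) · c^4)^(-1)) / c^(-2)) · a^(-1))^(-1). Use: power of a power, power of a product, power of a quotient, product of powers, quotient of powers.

((((((a^3 · a^5) · a^(-1)) · c^4)^(-1)) / c^(-2)) · a^(-1))^(-1)
= ((((((a^3 · a^5) · a^(-1)) · c^4)^(-1)) / c^(-2))^(-1)) · ((a^(-1))^(-1))    [power of a product]
= ((((((a^3 · a^5) · a^(-1)) · c^4)^(-1))^(-1)) / ((c^(-2))^(-1))) · ((a^(-1))^(-1))    [power of a quotient]
= (((((a^3 · a^5) · a^(-1)) · c^4)^1) / ((c^(-2))^(-1))) · ((a^(-1))^(-1))    [power of a power]
= (((((a^3 · a^5) · a^(-1))^1) · ((c^4)^1)) / ((c^(-2))^(-1))) · ((a^(-1))^(-1))    [power of a product]
= (((((a^3 · a^5)^1) · ((a^(-1))^1)) · ((c^4)^1)) / ((c^(-2))^(-1))) · ((a^(-1))^(-1))    [power of a product]
= ((((((a^3)^1) · ((a^5)^1)) · ((a^(-1))^1)) · ((c^4)^1)) / ((c^(-2))^(-1))) · ((a^(-1))^(-1))    [power of a product]
= ((((a^3 · ((a^5)^1)) · ((a^(-1))^1)) · ((c^4)^1)) / ((c^(-2))^(-1))) · ((a^(-1))^(-1))    [power of a power]
= ((((a^3 · a^5) · ((a^(-1))^1)) · ((c^4)^1)) / ((c^(-2))^(-1))) · ((a^(-1))^(-1))    [power of a power]
= (((a^8 · ((a^(-1))^1)) · ((c^4)^1)) / ((c^(-2))^(-1))) · ((a^(-1))^(-1))    [product of powers]
= (((a^8 · a^(-1)) · ((c^4)^1)) / ((c^(-2))^(-1))) · ((a^(-1))^(-1))    [power of a power]
= ((a^7 · ((c^4)^1)) / ((c^(-2))^(-1))) · ((a^(-1))^(-1))    [product of powers]
= ((a^7 · c^4) / ((c^(-2))^(-1))) · ((a^(-1))^(-1))    [power of a power]
= ((a^7 · c^4) / c^2) · ((a^(-1))^(-1))    [power of a power]
= ((a^7 · c^4) / c^2) · a    [power of a power]
= a^8c^2    [quotient of powers; product of powers]

a^8c^2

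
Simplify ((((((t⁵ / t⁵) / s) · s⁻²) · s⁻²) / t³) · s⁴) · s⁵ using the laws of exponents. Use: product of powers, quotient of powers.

((((((t⁵ / t⁵) / s) · s⁻²) · s⁻²) / t³) · s⁴) · s⁵
= (((((t⁰ / s) · s⁻²) · s⁻²) / t³) · s⁴) · s⁵    [quotient of powers]
= s⁴t⁻³    [quotient of powers; product of powers]

s⁴t⁻³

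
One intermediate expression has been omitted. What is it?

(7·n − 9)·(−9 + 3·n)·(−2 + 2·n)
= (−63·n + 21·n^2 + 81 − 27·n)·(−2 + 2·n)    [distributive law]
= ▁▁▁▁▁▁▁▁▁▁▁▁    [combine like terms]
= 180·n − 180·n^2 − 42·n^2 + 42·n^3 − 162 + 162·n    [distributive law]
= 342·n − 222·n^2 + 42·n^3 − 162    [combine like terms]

After combine like terms, the bracketed line is:

(−90·n + 21·n^2 + 81)·(−2 + 2·n)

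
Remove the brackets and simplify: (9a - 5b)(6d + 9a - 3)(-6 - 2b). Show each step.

(9a - 5b)(6d + 9a - 3)(-6 - 2b)
= (54ad + 81a² - 27a - 30bd - 45ab + 15b)(-6 - 2b)    [distributive law]
= -324ad - 108abd - 486a² - 162a²b + 162a + 54ab + 180bd + 60b²d + 270ab + 90ab² - 90b - 30b²    [distributive law]
= -324ad - 108abd - 486a² - 162a²b + 162a + 324ab + 180bd + 60b²d + 90ab² - 90b - 30b²    [combine like terms]

-324ad - 108abd - 486a² - 162a²b + 162a + 324ab + 180bd + 60b²d + 90ab² - 90b - 30b²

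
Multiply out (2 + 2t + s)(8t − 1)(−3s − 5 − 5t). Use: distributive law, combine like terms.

(2 + 2t + s)(8t − 1)(−3s − 5 − 5t)
= (16t − 2 + 16t^2 − 2t + 8st − s)(−3s − 5 − 5t)    [distributive law]
= (14t − 2 + 16t^2 + 8st − s)(−3s − 5 − 5t)    [combine like terms]
= −42st − 70t − 70t^2 + 6s + 10 + 10t − 48st^2 − 80t^2 − 80t^3 − 24s^2t − 40st − 40st^2 + 3s^2 + 5s + 5st    [distributive law]
= −77st − 60t − 150t^2 + 11s + 10 − 88st^2 − 80t^3 − 24s^2t + 3s^2    [combine like terms]

−77st − 60t − 150t^2 + 11s + 10 − 88st^2 − 80t^3 − 24s^2t + 3s^2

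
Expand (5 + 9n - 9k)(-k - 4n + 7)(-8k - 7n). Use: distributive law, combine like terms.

(5 + 9n - 9k)(-k - 4n + 7)(-8k - 7n)
= (-5k - 20n + 35 - 9kn - 36n² + 63n + 9k² + 36kn - 63k)(-8k - 7n)    [distributive law]
= (-68k + 43n + 35 + 27kn - 36n² + 9k²)(-8k - 7n)    [combine like terms]
= 544k² + 476kn - 344kn - 301n² - 280k - 245n - 216k²n - 189kn² + 288kn² + 252n³ - 72k³ - 63k²n    [distributive law]
= 544k² + 132kn - 301n² - 280k - 245n - 279k²n + 99kn² + 252n³ - 72k³    [combine like terms]

544k² + 132kn - 301n² - 280k - 245n - 279k²n + 99kn² + 252n³ - 72k³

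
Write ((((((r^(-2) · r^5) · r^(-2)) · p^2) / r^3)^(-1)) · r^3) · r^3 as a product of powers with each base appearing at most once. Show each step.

((((((r^(-2) · r^5) · r^(-2)) · p^2) / r^3)^(-1)) · r^3) · r^3
= ((((((r^(-2) · r^5) · r^(-2)) · p^2)^(-1)) / ((r^3)^(-1))) · r^3) · r^3    [power of a quotient]
= ((((((r^(-2) · r^5) · r^(-2))^(-1)) · ((p^2)^(-1))) / ((r^3)^(-1))) · r^3) · r^3    [power of a product]
= ((((((r^(-2) · r^5)^(-1)) · ((r^(-2))^(-1))) · ((p^2)^(-1))) / ((r^3)^(-1))) · r^3) · r^3    [power of a product]
= (((((((r^(-2))^(-1)) · ((r^5)^(-1))) · ((r^(-2))^(-1))) · ((p^2)^(-1))) / ((r^3)^(-1))) · r^3) · r^3    [power of a product]
= (((((r^2 · ((r^5)^(-1))) · ((r^(-2))^(-1))) · ((p^2)^(-1))) / ((r^3)^(-1))) · r^3) · r^3    [power of a power]
= (((((r^2 · r^(-5)) · ((r^(-2))^(-1))) · ((p^2)^(-1))) / ((r^3)^(-1))) · r^3) · r^3    [power of a power]
= ((((r^(-3) · ((r^(-2))^(-1))) · ((p^2)^(-1))) / ((r^3)^(-1))) · r^3) · r^3    [product of powers]
= ((((r^(-3) · r^2) · ((p^2)^(-1))) / ((r^3)^(-1))) · r^3) · r^3    [power of a power]
= (((r^(-1) · ((p^2)^(-1))) / ((r^3)^(-1))) · r^3) · r^3    [product of powers]
= (((r^(-1) · p^(-2)) / ((r^3)^(-1))) · r^3) · r^3    [power of a power]
= (((r^(-1) · p^(-2)) / r^(-3)) · r^3) · r^3    [power of a power]
= p^(-2)r^8    [quotient of powers; product of powers]

p^(-2)r^8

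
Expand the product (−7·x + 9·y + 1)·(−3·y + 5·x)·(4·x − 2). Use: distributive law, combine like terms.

264·x^2·y − 144·x·y − 140·x^3 + 90·x^2 − 108·x·y^2 + 54·y^2 + 6·y − 10·x

(−7·x + 9·y + 1)·(−3·y + 5·x)·(4·x − 2)
= (21·x·y − 35·x^2 − 27·y^2 + 45·x·y − 3·y + 5·x)·(4·x − 2)    [distributive law]
= (66·x·y − 35·x^2 − 27·y^2 − 3·y + 5·x)·(4·x − 2)    [combine like terms]
= 264·x^2·y − 132·x·y − 140·x^3 + 70·x^2 − 108·x·y^2 + 54·y^2 − 12·x·y + 6·y + 20·x^2 − 10·x    [distributive law]
= 264·x^2·y − 144·x·y − 140·x^3 + 90·x^2 − 108·x·y^2 + 54·y^2 + 6·y − 10·x    [combine like terms]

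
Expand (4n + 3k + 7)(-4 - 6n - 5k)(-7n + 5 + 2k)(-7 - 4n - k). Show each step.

(4n + 3k + 7)(-4 - 6n - 5k)(-7n + 5 + 2k)(-7 - 4n - k)
= (-16n - 24n^2 - 20kn - 12k - 18kn - 15k^2 - 28 - 42n - 35k)(-7n + 5 + 2k)(-7 - 4n - k)    [distributive law]
= (-58n - 24n^2 - 38kn - 47k - 15k^2 - 28)(-7n + 5 + 2k)(-7 - 4n - k)    [combine like terms]
= (406n^2 - 290n - 116kn + 168n^3 - 120n^2 - 48kn^2 + 266kn^2 - 190kn - 76k^2n + 329kn - 235k - 94k^2 + 105k^2n - 75k^2 - 30k^3 + 196n - 140 - 56k)(-7 - 4n - k)    [distributive law]
= (286n^2 - 94n + 23kn + 168n^3 + 218kn^2 + 29k^2n - 291k - 169k^2 - 30k^3 - 140)(-7 - 4n - k)    [combine like terms]
= -2002n^2 - 1144n^3 - 286kn^2 + 658n + 376n^2 + 94kn - 161kn - 92kn^2 - 23k^2n - 1176n^3 - 672n^4 - 168kn^3 - 1526kn^2 - 872kn^3 - 218k^2n^2 - 203k^2n - 116k^2n^2 - 29k^3n + 2037k + 1164kn + 291k^2 + 1183k^2 + 676k^2n + 169k^3 + 210k^3 + 120k^3n + 30k^4 + 980 + 560n + 140k    [distributive law]
= -1626n^2 - 2320n^3 - 1904kn^2 + 1218n + 1097kn + 450k^2n - 672n^4 - 1040kn^3 - 334k^2n^2 + 91k^3n + 2177k + 1474k^2 + 379k^3 + 30k^4 + 980    [combine like terms]

-1626n^2 - 2320n^3 - 1904kn^2 + 1218n + 1097kn + 450k^2n - 672n^4 - 1040kn^3 - 334k^2n^2 + 91k^3n + 2177k + 1474k^2 + 379k^3 + 30k^4 + 980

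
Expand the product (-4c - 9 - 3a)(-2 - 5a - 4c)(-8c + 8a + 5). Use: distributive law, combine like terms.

(-4c - 9 - 3a)(-2 - 5a - 4c)(-8c + 8a + 5)
= (8c + 20ac + 16c^2 + 18 + 45a + 36c + 6a + 15a^2 + 12ac)(-8c + 8a + 5)    [distributive law]
= (44c + 32ac + 16c^2 + 18 + 51a + 15a^2)(-8c + 8a + 5)    [combine like terms]
= -352c^2 + 352ac + 220c - 256ac^2 + 256a^2c + 160ac - 128c^3 + 128ac^2 + 80c^2 - 144c + 144a + 90 - 408ac + 408a^2 + 255a - 120a^2c + 120a^3 + 75a^2    [distributive law]
= -272c^2 + 104ac + 76c - 128ac^2 + 136a^2c - 128c^3 + 399a + 90 + 483a^2 + 120a^3    [combine like terms]

-272c^2 + 104ac + 76c - 128ac^2 + 136a^2c - 128c^3 + 399a + 90 + 483a^2 + 120a^3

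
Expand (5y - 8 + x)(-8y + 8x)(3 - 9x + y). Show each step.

-56y² + 392xy² - 40y³ - 544xy - 280x²y + 192y - 192x + 600x² - 72x³

(5y - 8 + x)(-8y + 8x)(3 - 9x + y)
= (-40y² + 40xy + 64y - 64x - 8xy + 8x²)(3 - 9x + y)    [distributive law]
= (-40y² + 32xy + 64y - 64x + 8x²)(3 - 9x + y)    [combine like terms]
= -120y² + 360xy² - 40y³ + 96xy - 288x²y + 32xy² + 192y - 576xy + 64y² - 192x + 576x² - 64xy + 24x² - 72x³ + 8x²y    [distributive law]
= -56y² + 392xy² - 40y³ - 544xy - 280x²y + 192y - 192x + 600x² - 72x³    [combine like terms]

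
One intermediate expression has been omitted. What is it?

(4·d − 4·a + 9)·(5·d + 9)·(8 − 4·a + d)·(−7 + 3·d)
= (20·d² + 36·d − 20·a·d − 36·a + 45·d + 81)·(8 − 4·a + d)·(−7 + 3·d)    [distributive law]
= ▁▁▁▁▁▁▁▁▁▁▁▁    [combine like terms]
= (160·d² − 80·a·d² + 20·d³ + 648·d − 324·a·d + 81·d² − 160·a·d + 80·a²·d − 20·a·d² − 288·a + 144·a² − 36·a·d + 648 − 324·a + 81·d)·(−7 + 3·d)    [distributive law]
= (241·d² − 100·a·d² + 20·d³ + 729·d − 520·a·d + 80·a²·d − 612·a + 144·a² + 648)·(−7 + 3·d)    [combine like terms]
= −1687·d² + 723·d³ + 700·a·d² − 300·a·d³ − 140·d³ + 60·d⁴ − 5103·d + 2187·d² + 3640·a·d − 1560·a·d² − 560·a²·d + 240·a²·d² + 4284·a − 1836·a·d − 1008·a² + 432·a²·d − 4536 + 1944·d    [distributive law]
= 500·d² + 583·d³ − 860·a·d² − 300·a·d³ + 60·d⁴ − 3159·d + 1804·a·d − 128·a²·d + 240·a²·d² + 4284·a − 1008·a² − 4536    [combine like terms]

Applying combine like terms to the line above:

(20·d² + 81·d − 20·a·d − 36·a + 81)·(8 − 4·a + d)·(−7 + 3·d)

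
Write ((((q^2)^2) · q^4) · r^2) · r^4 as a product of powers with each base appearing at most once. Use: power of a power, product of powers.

q^8r^6

((((q^2)^2) · q^4) · r^2) · r^4
= ((q^4 · q^4) · r^2) · r^4    [power of a power]
= (q^8 · r^2) · r^4    [product of powers]
= q^8r^6    [product of powers]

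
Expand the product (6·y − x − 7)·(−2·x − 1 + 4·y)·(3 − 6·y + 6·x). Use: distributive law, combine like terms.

−342·x·y + 240·x·y^2 − 108·x^2·y − 144·y + 276·y^2 − 144·y^3 + 96·x^2 + 12·x^3 + 87·x + 21

(6·y − x − 7)·(−2·x − 1 + 4·y)·(3 − 6·y + 6·x)
= (−12·x·y − 6·y + 24·y^2 + 2·x^2 + x − 4·x·y + 14·x + 7 − 28·y)·(3 − 6·y + 6·x)    [distributive law]
= (−16·x·y − 34·y + 24·y^2 + 2·x^2 + 15·x + 7)·(3 − 6·y + 6·x)    [combine like terms]
= −48·x·y + 96·x·y^2 − 96·x^2·y − 102·y + 204·y^2 − 204·x·y + 72·y^2 − 144·y^3 + 144·x·y^2 + 6·x^2 − 12·x^2·y + 12·x^3 + 45·x − 90·x·y + 90·x^2 + 21 − 42·y + 42·x    [distributive law]
= −342·x·y + 240·x·y^2 − 108·x^2·y − 144·y + 276·y^2 − 144·y^3 + 96·x^2 + 12·x^3 + 87·x + 21    [combine like terms]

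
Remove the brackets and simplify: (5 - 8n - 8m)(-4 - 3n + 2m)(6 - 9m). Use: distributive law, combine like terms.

-120 + 432m + 102n - 105mn - 474m² + 144n² - 216mn² - 72m²n + 144m³

(5 - 8n - 8m)(-4 - 3n + 2m)(6 - 9m)
= (-20 - 15n + 10m + 32n + 24n² - 16mn + 32m + 24mn - 16m²)(6 - 9m)    [distributive law]
= (-20 + 17n + 42m + 24n² + 8mn - 16m²)(6 - 9m)    [combine like terms]
= -120 + 180m + 102n - 153mn + 252m - 378m² + 144n² - 216mn² + 48mn - 72m²n - 96m² + 144m³    [distributive law]
= -120 + 432m + 102n - 105mn - 474m² + 144n² - 216mn² - 72m²n + 144m³    [combine like terms]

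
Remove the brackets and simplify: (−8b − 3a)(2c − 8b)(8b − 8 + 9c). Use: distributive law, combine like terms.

448b^2c + 128bc − 144bc^2 + 512b^3 − 512b^2 + 168abc + 48ac − 54ac^2 + 192ab^2 − 192ab

(−8b − 3a)(2c − 8b)(8b − 8 + 9c)
= (−16bc + 64b^2 − 6ac + 24ab)(8b − 8 + 9c)    [distributive law]
= −128b^2c + 128bc − 144bc^2 + 512b^3 − 512b^2 + 576b^2c − 48abc + 48ac − 54ac^2 + 192ab^2 − 192ab + 216abc    [distributive law]
= 448b^2c + 128bc − 144bc^2 + 512b^3 − 512b^2 + 168abc + 48ac − 54ac^2 + 192ab^2 − 192ab    [combine like terms]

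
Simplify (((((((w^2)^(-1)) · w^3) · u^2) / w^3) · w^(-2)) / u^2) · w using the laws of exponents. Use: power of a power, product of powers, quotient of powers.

w^(-3)

(((((((w^2)^(-1)) · w^3) · u^2) / w^3) · w^(-2)) / u^2) · w
= (((((w^(-2) · w^3) · u^2) / w^3) · w^(-2)) / u^2) · w    [power of a power]
= ((((w · u^2) / w^3) · w^(-2)) / u^2) · w    [product of powers]
= w^(-3)    [quotient of powers; product of powers]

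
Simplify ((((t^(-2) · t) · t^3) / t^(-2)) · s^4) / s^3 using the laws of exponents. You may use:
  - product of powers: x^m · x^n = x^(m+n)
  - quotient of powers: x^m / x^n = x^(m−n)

((((t^(-2) · t) · t^3) / t^(-2)) · s^4) / s^3
= (((t^(-1) · t^3) / t^(-2)) · s^4) / s^3    [product of powers]
= ((t^2 / t^(-2)) · s^4) / s^3    [product of powers]
= (t^4 · s^4) / s^3    [quotient of powers]
= s·t^4    [quotient of powers]

s·t^4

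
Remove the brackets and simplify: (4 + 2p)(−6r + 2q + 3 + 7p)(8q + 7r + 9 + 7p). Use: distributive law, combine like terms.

−136qr − 168r² − 132r − 38pr + 64q² + 168q + 364pq + 108 + 390p + 364p² − 68pqr − 84pr² + 14p²r + 32pq² + 140p²q + 98p³

(4 + 2p)(−6r + 2q + 3 + 7p)(8q + 7r + 9 + 7p)
= (−24r + 8q + 12 + 28p − 12pr + 4pq + 6p + 14p²)(8q + 7r + 9 + 7p)    [distributive law]
= (−24r + 8q + 12 + 34p − 12pr + 4pq + 14p²)(8q + 7r + 9 + 7p)    [combine like terms]
= −192qr − 168r² − 216r − 168pr + 64q² + 56qr + 72q + 56pq + 96q + 84r + 108 + 84p + 272pq + 238pr + 306p + 238p² − 96pqr − 84pr² − 108pr − 84p²r + 32pq² + 28pqr + 36pq + 28p²q + 112p²q + 98p²r + 126p² + 98p³    [distributive law]
= −136qr − 168r² − 132r − 38pr + 64q² + 168q + 364pq + 108 + 390p + 364p² − 68pqr − 84pr² + 14p²r + 32pq² + 140p²q + 98p³    [combine like terms]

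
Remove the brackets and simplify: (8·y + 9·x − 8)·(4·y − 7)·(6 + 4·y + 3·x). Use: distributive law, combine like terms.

−160·y^2 + 128·y^3 + 240·x·y^2 − 304·y − 300·x·y + 108·x^2·y − 210·x − 189·x^2 + 336

(8·y + 9·x − 8)·(4·y − 7)·(6 + 4·y + 3·x)
= (32·y^2 − 56·y + 36·x·y − 63·x − 32·y + 56)·(6 + 4·y + 3·x)    [distributive law]
= (32·y^2 − 88·y + 36·x·y − 63·x + 56)·(6 + 4·y + 3·x)    [combine like terms]
= 192·y^2 + 128·y^3 + 96·x·y^2 − 528·y − 352·y^2 − 264·x·y + 216·x·y + 144·x·y^2 + 108·x^2·y − 378·x − 252·x·y − 189·x^2 + 336 + 224·y + 168·x    [distributive law]
= −160·y^2 + 128·y^3 + 240·x·y^2 − 304·y − 300·x·y + 108·x^2·y − 210·x − 189·x^2 + 336    [combine like terms]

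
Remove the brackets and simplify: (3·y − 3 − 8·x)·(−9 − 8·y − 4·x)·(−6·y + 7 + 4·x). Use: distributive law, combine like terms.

(3·y − 3 − 8·x)·(−9 − 8·y − 4·x)·(−6·y + 7 + 4·x)
= (−27·y − 24·y^2 − 12·x·y + 27 + 24·y + 12·x + 72·x + 64·x·y + 32·x^2)·(−6·y + 7 + 4·x)    [distributive law]
= (−3·y − 24·y^2 + 52·x·y + 27 + 84·x + 32·x^2)·(−6·y + 7 + 4·x)    [combine like terms]
= 18·y^2 − 21·y − 12·x·y + 144·y^3 − 168·y^2 − 96·x·y^2 − 312·x·y^2 + 364·x·y + 208·x^2·y − 162·y + 189 + 108·x − 504·x·y + 588·x + 336·x^2 − 192·x^2·y + 224·x^2 + 128·x^3    [distributive law]
= −150·y^2 − 183·y − 152·x·y + 144·y^3 − 408·x·y^2 + 16·x^2·y + 189 + 696·x + 560·x^2 + 128·x^3    [combine like terms]

−150·y^2 − 183·y − 152·x·y + 144·y^3 − 408·x·y^2 + 16·x^2·y + 189 + 696·x + 560·x^2 + 128·x^3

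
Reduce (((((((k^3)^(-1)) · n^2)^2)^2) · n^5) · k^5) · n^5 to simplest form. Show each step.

k^(-7)·n^18

(((((((k^3)^(-1)) · n^2)^2)^2) · n^5) · k^5) · n^5
= ((((((k^3)^(-1)) · n^2)^4) · n^5) · k^5) · n^5    [power of a power]
= ((((((k^3)^(-1))^4) · ((n^2)^4)) · n^5) · k^5) · n^5    [power of a product]
= (((((k^3)^(-4)) · ((n^2)^4)) · n^5) · k^5) · n^5    [power of a power]
= (((k^(-12) · ((n^2)^4)) · n^5) · k^5) · n^5    [power of a power]
= (((k^(-12) · n^8) · n^5) · k^5) · n^5    [power of a power]
= k^(-7)·n^18    [product of powers]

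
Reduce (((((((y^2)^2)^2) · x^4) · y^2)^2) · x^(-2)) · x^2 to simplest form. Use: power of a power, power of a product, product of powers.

x^8y^20

(((((((y^2)^2)^2) · x^4) · y^2)^2) · x^(-2)) · x^2
= (((((((y^2)^2)^2) · x^4)^2) · ((y^2)^2)) · x^(-2)) · x^2    [power of a product]
= (((((((y^2)^2)^2)^2) · ((x^4)^2)) · ((y^2)^2)) · x^(-2)) · x^2    [power of a product]
= ((((((y^2)^2)^4) · ((x^4)^2)) · ((y^2)^2)) · x^(-2)) · x^2    [power of a power]
= (((((y^2)^8) · ((x^4)^2)) · ((y^2)^2)) · x^(-2)) · x^2    [power of a power]
= (((y^16 · ((x^4)^2)) · ((y^2)^2)) · x^(-2)) · x^2    [power of a power]
= (((y^16 · x^8) · ((y^2)^2)) · x^(-2)) · x^2    [power of a power]
= (((y^16 · x^8) · y^4) · x^(-2)) · x^2    [power of a power]
= x^8y^20    [product of powers]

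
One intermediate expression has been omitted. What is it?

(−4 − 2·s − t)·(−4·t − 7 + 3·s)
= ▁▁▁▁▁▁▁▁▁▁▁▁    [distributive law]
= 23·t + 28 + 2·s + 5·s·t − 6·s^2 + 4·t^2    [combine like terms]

Applying distributive law to the line above:

16·t + 28 − 12·s + 8·s·t + 14·s − 6·s^2 + 4·t^2 + 7·t − 3·s·t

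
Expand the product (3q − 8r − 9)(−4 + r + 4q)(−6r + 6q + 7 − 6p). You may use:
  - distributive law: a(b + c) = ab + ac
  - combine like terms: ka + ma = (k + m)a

(3q − 8r − 9)(−4 + r + 4q)(−6r + 6q + 7 − 6p)
= (−12q + 3qr + 12q^2 + 32r − 8r^2 − 32qr + 36 − 9r − 36q)(−6r + 6q + 7 − 6p)    [distributive law]
= (−48q − 29qr + 12q^2 + 23r − 8r^2 + 36)(−6r + 6q + 7 − 6p)    [combine like terms]
= 288qr − 288q^2 − 336q + 288pq + 174qr^2 − 174q^2r − 203qr + 174pqr − 72q^2r + 72q^3 + 84q^2 − 72pq^2 − 138r^2 + 138qr + 161r − 138pr + 48r^3 − 48qr^2 − 56r^2 + 48pr^2 − 216r + 216q + 252 − 216p    [distributive law]
= 223qr − 204q^2 − 120q + 288pq + 126qr^2 − 246q^2r + 174pqr + 72q^3 − 72pq^2 − 194r^2 − 55r − 138pr + 48r^3 + 48pr^2 + 252 − 216p    [combine like terms]

223qr − 204q^2 − 120q + 288pq + 126qr^2 − 246q^2r + 174pqr + 72q^3 − 72pq^2 − 194r^2 − 55r − 138pr + 48r^3 + 48pr^2 + 252 − 216p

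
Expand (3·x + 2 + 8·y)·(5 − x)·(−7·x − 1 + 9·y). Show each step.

(3·x + 2 + 8·y)·(5 − x)·(−7·x − 1 + 9·y)
= (15·x − 3·x^2 + 10 − 2·x + 40·y − 8·x·y)·(−7·x − 1 + 9·y)    [distributive law]
= (13·x − 3·x^2 + 10 + 40·y − 8·x·y)·(−7·x − 1 + 9·y)    [combine like terms]
= −91·x^2 − 13·x + 117·x·y + 21·x^3 + 3·x^2 − 27·x^2·y − 70·x − 10 + 90·y − 280·x·y − 40·y + 360·y^2 + 56·x^2·y + 8·x·y − 72·x·y^2    [distributive law]
= −88·x^2 − 83·x − 155·x·y + 21·x^3 + 29·x^2·y − 10 + 50·y + 360·y^2 − 72·x·y^2    [combine like terms]

−88·x^2 − 83·x − 155·x·y + 21·x^3 + 29·x^2·y − 10 + 50·y + 360·y^2 − 72·x·y^2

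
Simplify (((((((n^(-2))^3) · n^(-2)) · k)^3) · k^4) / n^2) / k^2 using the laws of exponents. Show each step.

k^5·n^(-26)

(((((((n^(-2))^3) · n^(-2)) · k)^3) · k^4) / n^2) / k^2
= (((((((n^(-2))^3) · n^(-2))^3) · (k^3)) · k^4) / n^2) / k^2    [power of a product]
= (((((((n^(-2))^3)^3) · ((n^(-2))^3)) · (k^3)) · k^4) / n^2) / k^2    [power of a product]
= ((((((n^(-2))^9) · ((n^(-2))^3)) · (k^3)) · k^4) / n^2) / k^2    [power of a power]
= ((((n^(-18) · ((n^(-2))^3)) · (k^3)) · k^4) / n^2) / k^2    [power of a power]
= ((((n^(-18) · n^(-6)) · (k^3)) · k^4) / n^2) / k^2    [power of a power]
= (((n^(-24) · (k^3)) · k^4) / n^2) / k^2    [product of powers]
= k^5·n^(-26)    [quotient of powers; product of powers]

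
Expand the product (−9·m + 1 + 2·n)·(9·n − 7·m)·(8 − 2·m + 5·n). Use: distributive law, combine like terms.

−813·m·n + 505·m^2·n − 511·m·n^2 + 518·m^2 − 126·m^3 + 72·n + 189·n^2 − 56·m + 90·n^3

(−9·m + 1 + 2·n)·(9·n − 7·m)·(8 − 2·m + 5·n)
= (−81·m·n + 63·m^2 + 9·n − 7·m + 18·n^2 − 14·m·n)·(8 − 2·m + 5·n)    [distributive law]
= (−95·m·n + 63·m^2 + 9·n − 7·m + 18·n^2)·(8 − 2·m + 5·n)    [combine like terms]
= −760·m·n + 190·m^2·n − 475·m·n^2 + 504·m^2 − 126·m^3 + 315·m^2·n + 72·n − 18·m·n + 45·n^2 − 56·m + 14·m^2 − 35·m·n + 144·n^2 − 36·m·n^2 + 90·n^3    [distributive law]
= −813·m·n + 505·m^2·n − 511·m·n^2 + 518·m^2 − 126·m^3 + 72·n + 189·n^2 − 56·m + 90·n^3    [combine like terms]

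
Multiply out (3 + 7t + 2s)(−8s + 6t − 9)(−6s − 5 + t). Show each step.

(3 + 7t + 2s)(−8s + 6t − 9)(−6s − 5 + t)
= (−24s + 18t − 27 − 56st + 42t^2 − 63t − 16s^2 + 12st − 18s)(−6s − 5 + t)    [distributive law]
= (−42s − 45t − 27 − 44st + 42t^2 − 16s^2)(−6s − 5 + t)    [combine like terms]
= 252s^2 + 210s − 42st + 270st + 225t − 45t^2 + 162s + 135 − 27t + 264s^2t + 220st − 44st^2 − 252st^2 − 210t^2 + 42t^3 + 96s^3 + 80s^2 − 16s^2t    [distributive law]
= 332s^2 + 372s + 448st + 198t − 255t^2 + 135 + 248s^2t − 296st^2 + 42t^3 + 96s^3    [combine like terms]

332s^2 + 372s + 448st + 198t − 255t^2 + 135 + 248s^2t − 296st^2 + 42t^3 + 96s^3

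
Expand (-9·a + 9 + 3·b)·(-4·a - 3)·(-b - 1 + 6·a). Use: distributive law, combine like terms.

(-9·a + 9 + 3·b)·(-4·a - 3)·(-b - 1 + 6·a)
= (36·a^2 + 27·a - 36·a - 27 - 12·a·b - 9·b)·(-b - 1 + 6·a)    [distributive law]
= (36·a^2 - 9·a - 27 - 12·a·b - 9·b)·(-b - 1 + 6·a)    [combine like terms]
= -36·a^2·b - 36·a^2 + 216·a^3 + 9·a·b + 9·a - 54·a^2 + 27·b + 27 - 162·a + 12·a·b^2 + 12·a·b - 72·a^2·b + 9·b^2 + 9·b - 54·a·b    [distributive law]
= -108·a^2·b - 90·a^2 + 216·a^3 - 33·a·b - 153·a + 36·b + 27 + 12·a·b^2 + 9·b^2    [combine like terms]

-108·a^2·b - 90·a^2 + 216·a^3 - 33·a·b - 153·a + 36·b + 27 + 12·a·b^2 + 9·b^2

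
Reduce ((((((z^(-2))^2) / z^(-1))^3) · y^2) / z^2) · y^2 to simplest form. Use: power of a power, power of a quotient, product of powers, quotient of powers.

((((((z^(-2))^2) / z^(-1))^3) · y^2) / z^2) · y^2
= ((((((z^(-2))^2)^3) / ((z^(-1))^3)) · y^2) / z^2) · y^2    [power of a quotient]
= (((((z^(-2))^6) / ((z^(-1))^3)) · y^2) / z^2) · y^2    [power of a power]
= (((z^(-12) / ((z^(-1))^3)) · y^2) / z^2) · y^2    [power of a power]
= (((z^(-12) / z^(-3)) · y^2) / z^2) · y^2    [power of a power]
= ((z^(-9) · y^2) / z^2) · y^2    [quotient of powers]
= y^4·z^(-11)    [quotient of powers; product of powers]

y^4·z^(-11)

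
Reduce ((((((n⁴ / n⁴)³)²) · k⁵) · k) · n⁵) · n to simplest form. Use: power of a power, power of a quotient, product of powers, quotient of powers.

k⁶n⁶

((((((n⁴ / n⁴)³)²) · k⁵) · k) · n⁵) · n
= (((((n⁴ / n⁴)⁶) · k⁵) · k) · n⁵) · n    [power of a power]
= ((((((n⁴)⁶) / ((n⁴)⁶)) · k⁵) · k) · n⁵) · n    [power of a quotient]
= ((((n²⁴ / ((n⁴)⁶)) · k⁵) · k) · n⁵) · n    [power of a power]
= ((((n²⁴ / n²⁴) · k⁵) · k) · n⁵) · n    [power of a power]
= (((n⁰ · k⁵) · k) · n⁵) · n    [quotient of powers]
= k⁶n⁶    [product of powers]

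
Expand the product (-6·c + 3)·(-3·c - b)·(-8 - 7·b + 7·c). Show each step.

-207·c² - 84·b·c² + 126·c³ - 6·b·c - 42·b²·c + 72·c + 24·b + 21·b²

(-6·c + 3)·(-3·c - b)·(-8 - 7·b + 7·c)
= (18·c² + 6·b·c - 9·c - 3·b)·(-8 - 7·b + 7·c)    [distributive law]
= -144·c² - 126·b·c² + 126·c³ - 48·b·c - 42·b²·c + 42·b·c² + 72·c + 63·b·c - 63·c² + 24·b + 21·b² - 21·b·c    [distributive law]
= -207·c² - 84·b·c² + 126·c³ - 6·b·c - 42·b²·c + 72·c + 24·b + 21·b²    [combine like terms]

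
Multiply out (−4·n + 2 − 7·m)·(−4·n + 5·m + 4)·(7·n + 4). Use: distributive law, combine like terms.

112·n^3 − 104·n^2 + 56·m·n^2 − 94·m·n − 40·n − 72·m + 32 − 245·m^2·n − 140·m^2

(−4·n + 2 − 7·m)·(−4·n + 5·m + 4)·(7·n + 4)
= (16·n^2 − 20·m·n − 16·n − 8·n + 10·m + 8 + 28·m·n − 35·m^2 − 28·m)·(7·n + 4)    [distributive law]
= (16·n^2 + 8·m·n − 24·n − 18·m + 8 − 35·m^2)·(7·n + 4)    [combine like terms]
= 112·n^3 + 64·n^2 + 56·m·n^2 + 32·m·n − 168·n^2 − 96·n − 126·m·n − 72·m + 56·n + 32 − 245·m^2·n − 140·m^2    [distributive law]
= 112·n^3 − 104·n^2 + 56·m·n^2 − 94·m·n − 40·n − 72·m + 32 − 245·m^2·n − 140·m^2    [combine like terms]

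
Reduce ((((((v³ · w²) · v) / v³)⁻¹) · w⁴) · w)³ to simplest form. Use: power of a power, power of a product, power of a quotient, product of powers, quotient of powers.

v⁻³w⁹

((((((v³ · w²) · v) / v³)⁻¹) · w⁴) · w)³
= ((((((v³ · w²) · v) / v³)⁻¹) · w⁴)³) · (w³)    [power of a product]
= ((((((v³ · w²) · v) / v³)⁻¹)³) · ((w⁴)³)) · (w³)    [power of a product]
= (((((v³ · w²) · v) / v³)⁻³) · ((w⁴)³)) · (w³)    [power of a power]
= (((((v³ · w²) · v)⁻³) / ((v³)⁻³)) · ((w⁴)³)) · (w³)    [power of a quotient]
= (((((v³ · w²)⁻³) · (v⁻³)) / ((v³)⁻³)) · ((w⁴)³)) · (w³)    [power of a product]
= ((((((v³)⁻³) · ((w²)⁻³)) · (v⁻³)) / ((v³)⁻³)) · ((w⁴)³)) · (w³)    [power of a product]
= ((((v⁻⁹ · ((w²)⁻³)) · (v⁻³)) / ((v³)⁻³)) · ((w⁴)³)) · (w³)    [power of a power]
= ((((v⁻⁹ · w⁻⁶) · (v⁻³)) / ((v³)⁻³)) · ((w⁴)³)) · (w³)    [power of a power]
= ((((v⁻⁹ · w⁻⁶) · v⁻³) / v⁻⁹) · ((w⁴)³)) · (w³)    [power of a power]
= ((((v⁻⁹ · w⁻⁶) · v⁻³) / v⁻⁹) · w¹²) · (w³)    [power of a power]
= v⁻³w⁹    [quotient of powers; product of powers]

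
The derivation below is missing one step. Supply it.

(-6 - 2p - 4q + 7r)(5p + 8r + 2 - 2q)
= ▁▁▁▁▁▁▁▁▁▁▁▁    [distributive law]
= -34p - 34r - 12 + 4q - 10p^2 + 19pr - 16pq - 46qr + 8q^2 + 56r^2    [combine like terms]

After distributive law, the bracketed line is:

-30p - 48r - 12 + 12q - 10p^2 - 16pr - 4p + 4pq - 20pq - 32qr - 8q + 8q^2 + 35pr + 56r^2 + 14r - 14qr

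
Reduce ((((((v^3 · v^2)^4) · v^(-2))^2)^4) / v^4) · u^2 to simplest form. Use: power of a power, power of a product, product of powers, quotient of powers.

((((((v^3 · v^2)^4) · v^(-2))^2)^4) / v^4) · u^2
= (((((v^3 · v^2)^4) · v^(-2))^8) / v^4) · u^2    [power of a power]
= (((((v^3 · v^2)^4)^8) · ((v^(-2))^8)) / v^4) · u^2    [power of a product]
= ((((v^3 · v^2)^32) · ((v^(-2))^8)) / v^4) · u^2    [power of a power]
= (((((v^3)^32) · ((v^2)^32)) · ((v^(-2))^8)) / v^4) · u^2    [power of a product]
= (((v^96 · ((v^2)^32)) · ((v^(-2))^8)) / v^4) · u^2    [power of a power]
= (((v^96 · v^64) · ((v^(-2))^8)) / v^4) · u^2    [power of a power]
= ((v^160 · ((v^(-2))^8)) / v^4) · u^2    [product of powers]
= ((v^160 · v^(-16)) / v^4) · u^2    [power of a power]
= (v^144 / v^4) · u^2    [product of powers]
= v^140 · u^2    [quotient of powers]
= u^2v^140    [rearrange]

u^2v^140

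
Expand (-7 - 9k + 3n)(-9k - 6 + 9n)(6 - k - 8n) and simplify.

660k + 369k² - 1503kn + 252 - 822n + 810n² - 81k³ - 540k²n + 837kn² - 216n³

(-7 - 9k + 3n)(-9k - 6 + 9n)(6 - k - 8n)
= (63k + 42 - 63n + 81k² + 54k - 81kn - 27kn - 18n + 27n²)(6 - k - 8n)    [distributive law]
= (117k + 42 - 81n + 81k² - 108kn + 27n²)(6 - k - 8n)    [combine like terms]
= 702k - 117k² - 936kn + 252 - 42k - 336n - 486n + 81kn + 648n² + 486k² - 81k³ - 648k²n - 648kn + 108k²n + 864kn² + 162n² - 27kn² - 216n³    [distributive law]
= 660k + 369k² - 1503kn + 252 - 822n + 810n² - 81k³ - 540k²n + 837kn² - 216n³    [combine like terms]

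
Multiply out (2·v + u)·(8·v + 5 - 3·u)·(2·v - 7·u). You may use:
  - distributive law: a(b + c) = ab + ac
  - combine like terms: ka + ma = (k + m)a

(2·v + u)·(8·v + 5 - 3·u)·(2·v - 7·u)
= (16·v^2 + 10·v - 6·u·v + 8·u·v + 5·u - 3·u^2)·(2·v - 7·u)    [distributive law]
= (16·v^2 + 10·v + 2·u·v + 5·u - 3·u^2)·(2·v - 7·u)    [combine like terms]
= 32·v^3 - 112·u·v^2 + 20·v^2 - 70·u·v + 4·u·v^2 - 14·u^2·v + 10·u·v - 35·u^2 - 6·u^2·v + 21·u^3    [distributive law]
= 32·v^3 - 108·u·v^2 + 20·v^2 - 60·u·v - 20·u^2·v - 35·u^2 + 21·u^3    [combine like terms]

32·v^3 - 108·u·v^2 + 20·v^2 - 60·u·v - 20·u^2·v - 35·u^2 + 21·u^3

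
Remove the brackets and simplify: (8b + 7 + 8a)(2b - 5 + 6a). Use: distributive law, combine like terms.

(8b + 7 + 8a)(2b - 5 + 6a)
= 16b^2 - 40b + 48ab + 14b - 35 + 42a + 16ab - 40a + 48a^2    [distributive law]
= 16b^2 - 26b + 64ab - 35 + 2a + 48a^2    [combine like terms]

16b^2 - 26b + 64ab - 35 + 2a + 48a^2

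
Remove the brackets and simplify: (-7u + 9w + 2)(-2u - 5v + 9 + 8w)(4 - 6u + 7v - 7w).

458u^2 - 84u^3 - 112u^2v + 346u^2w - 269uv + 245uv^2 - 493uvw - 376u - 409uw + 86uw^2 + 569vw - 315v^2w + 819vw^2 + 262w - 391w^2 - 504w^3 + 86v - 70v^2 + 72

(-7u + 9w + 2)(-2u - 5v + 9 + 8w)(4 - 6u + 7v - 7w)
= (14u^2 + 35uv - 63u - 56uw - 18uw - 45vw + 81w + 72w^2 - 4u - 10v + 18 + 16w)(4 - 6u + 7v - 7w)    [distributive law]
= (14u^2 + 35uv - 67u - 74uw - 45vw + 97w + 72w^2 - 10v + 18)(4 - 6u + 7v - 7w)    [combine like terms]
= 56u^2 - 84u^3 + 98u^2v - 98u^2w + 140uv - 210u^2v + 245uv^2 - 245uvw - 268u + 402u^2 - 469uv + 469uw - 296uw + 444u^2w - 518uvw + 518uw^2 - 180vw + 270uvw - 315v^2w + 315vw^2 + 388w - 582uw + 679vw - 679w^2 + 288w^2 - 432uw^2 + 504vw^2 - 504w^3 - 40v + 60uv - 70v^2 + 70vw + 72 - 108u + 126v - 126w    [distributive law]
= 458u^2 - 84u^3 - 112u^2v + 346u^2w - 269uv + 245uv^2 - 493uvw - 376u - 409uw + 86uw^2 + 569vw - 315v^2w + 819vw^2 + 262w - 391w^2 - 504w^3 + 86v - 70v^2 + 72    [combine like terms]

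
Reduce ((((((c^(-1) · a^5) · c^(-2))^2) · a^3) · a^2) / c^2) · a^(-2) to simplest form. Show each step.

((((((c^(-1) · a^5) · c^(-2))^2) · a^3) · a^2) / c^2) · a^(-2)
= ((((((c^(-1) · a^5)^2) · ((c^(-2))^2)) · a^3) · a^2) / c^2) · a^(-2)    [power of a product]
= (((((((c^(-1))^2) · ((a^5)^2)) · ((c^(-2))^2)) · a^3) · a^2) / c^2) · a^(-2)    [power of a product]
= (((((c^(-2) · ((a^5)^2)) · ((c^(-2))^2)) · a^3) · a^2) / c^2) · a^(-2)    [power of a power]
= (((((c^(-2) · a^10) · ((c^(-2))^2)) · a^3) · a^2) / c^2) · a^(-2)    [power of a power]
= (((((c^(-2) · a^10) · c^(-4)) · a^3) · a^2) / c^2) · a^(-2)    [power of a power]
= a^13c^(-8)    [quotient of powers; product of powers]

a^13c^(-8)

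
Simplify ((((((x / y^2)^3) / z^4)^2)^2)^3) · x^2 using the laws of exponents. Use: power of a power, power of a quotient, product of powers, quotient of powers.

x^38y^(-72)z^(-48)

((((((x / y^2)^3) / z^4)^2)^2)^3) · x^2
= (((((x / y^2)^3) / z^4)^2)^6) · x^2    [power of a power]
= ((((x / y^2)^3) / z^4)^12) · x^2    [power of a power]
= ((((x / y^2)^3)^12) / ((z^4)^12)) · x^2    [power of a quotient]
= (((x / y^2)^36) / ((z^4)^12)) · x^2    [power of a power]
= (((x^36) / ((y^2)^36)) / ((z^4)^12)) · x^2    [power of a quotient]
= ((x^36 / y^72) / ((z^4)^12)) · x^2    [power of a power]
= ((x^36 / y^72) / z^48) · x^2    [power of a power]
= x^38y^(-72)z^(-48)    [quotient of powers; product of powers]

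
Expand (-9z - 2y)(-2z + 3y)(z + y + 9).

(-9z - 2y)(-2z + 3y)(z + y + 9)
= (18z² - 27yz + 4yz - 6y²)(z + y + 9)    [distributive law]
= (18z² - 23yz - 6y²)(z + y + 9)    [combine like terms]
= 18z³ + 18yz² + 162z² - 23yz² - 23y²z - 207yz - 6y²z - 6y³ - 54y²    [distributive law]
= 18z³ - 5yz² + 162z² - 29y²z - 207yz - 6y³ - 54y²    [combine like terms]

18z³ - 5yz² + 162z² - 29y²z - 207yz - 6y³ - 54y²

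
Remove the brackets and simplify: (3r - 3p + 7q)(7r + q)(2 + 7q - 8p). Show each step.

42r² + 147qr² - 168pr² + 104qr + 364q²r - 563pqr - 42pr + 168p²r - 6pq - 77pq² + 24p²q + 14q² + 49q³

(3r - 3p + 7q)(7r + q)(2 + 7q - 8p)
= (21r² + 3qr - 21pr - 3pq + 49qr + 7q²)(2 + 7q - 8p)    [distributive law]
= (21r² + 52qr - 21pr - 3pq + 7q²)(2 + 7q - 8p)    [combine like terms]
= 42r² + 147qr² - 168pr² + 104qr + 364q²r - 416pqr - 42pr - 147pqr + 168p²r - 6pq - 21pq² + 24p²q + 14q² + 49q³ - 56pq²    [distributive law]
= 42r² + 147qr² - 168pr² + 104qr + 364q²r - 563pqr - 42pr + 168p²r - 6pq - 77pq² + 24p²q + 14q² + 49q³    [combine like terms]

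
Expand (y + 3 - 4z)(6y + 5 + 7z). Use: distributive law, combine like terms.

6y² + 23y - 17yz + 15 + z - 28z²

(y + 3 - 4z)(6y + 5 + 7z)
= 6y² + 5y + 7yz + 18y + 15 + 21z - 24yz - 20z - 28z²    [distributive law]
= 6y² + 23y - 17yz + 15 + z - 28z²    [combine like terms]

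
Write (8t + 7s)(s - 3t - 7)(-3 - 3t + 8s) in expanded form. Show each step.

(8t + 7s)(s - 3t - 7)(-3 - 3t + 8s)
= (8st - 24t^2 - 56t + 7s^2 - 21st - 49s)(-3 - 3t + 8s)    [distributive law]
= (-13st - 24t^2 - 56t + 7s^2 - 49s)(-3 - 3t + 8s)    [combine like terms]
= 39st + 39st^2 - 104s^2t + 72t^2 + 72t^3 - 192st^2 + 168t + 168t^2 - 448st - 21s^2 - 21s^2t + 56s^3 + 147s + 147st - 392s^2    [distributive law]
= -262st - 153st^2 - 125s^2t + 240t^2 + 72t^3 + 168t - 413s^2 + 56s^3 + 147s    [combine like terms]

-262st - 153st^2 - 125s^2t + 240t^2 + 72t^3 + 168t - 413s^2 + 56s^3 + 147s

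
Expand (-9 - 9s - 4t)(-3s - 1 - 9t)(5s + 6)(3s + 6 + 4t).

1836s^3 + 2835s^2 + 7107s^2t + 1728s + 8472st + 324 + 3276t + 5660st^2 + 3336t^2 + 405s^4 + 1935s^3t + 2400s^2t^2 + 720st^3 + 864t^3

(-9 - 9s - 4t)(-3s - 1 - 9t)(5s + 6)(3s + 6 + 4t)
= (27s + 9 + 81t + 27s^2 + 9s + 81st + 12st + 4t + 36t^2)(5s + 6)(3s + 6 + 4t)    [distributive law]
= (36s + 9 + 85t + 27s^2 + 93st + 36t^2)(5s + 6)(3s + 6 + 4t)    [combine like terms]
= (180s^2 + 216s + 45s + 54 + 425st + 510t + 135s^3 + 162s^2 + 465s^2t + 558st + 180st^2 + 216t^2)(3s + 6 + 4t)    [distributive law]
= (342s^2 + 261s + 54 + 983st + 510t + 135s^3 + 465s^2t + 180st^2 + 216t^2)(3s + 6 + 4t)    [combine like terms]
= 1026s^3 + 2052s^2 + 1368s^2t + 783s^2 + 1566s + 1044st + 162s + 324 + 216t + 2949s^2t + 5898st + 3932st^2 + 1530st + 3060t + 2040t^2 + 405s^4 + 810s^3 + 540s^3t + 1395s^3t + 2790s^2t + 1860s^2t^2 + 540s^2t^2 + 1080st^2 + 720st^3 + 648st^2 + 1296t^2 + 864t^3    [distributive law]
= 1836s^3 + 2835s^2 + 7107s^2t + 1728s + 8472st + 324 + 3276t + 5660st^2 + 3336t^2 + 405s^4 + 1935s^3t + 2400s^2t^2 + 720st^3 + 864t^3    [combine like terms]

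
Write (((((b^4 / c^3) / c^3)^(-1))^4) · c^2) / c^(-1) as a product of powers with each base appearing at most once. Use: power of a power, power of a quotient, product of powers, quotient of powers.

b^(-16)c^27

(((((b^4 / c^3) / c^3)^(-1))^4) · c^2) / c^(-1)
= ((((b^4 / c^3) / c^3)^(-4)) · c^2) / c^(-1)    [power of a power]
= ((((b^4 / c^3)^(-4)) / ((c^3)^(-4))) · c^2) / c^(-1)    [power of a quotient]
= (((((b^4)^(-4)) / ((c^3)^(-4))) / ((c^3)^(-4))) · c^2) / c^(-1)    [power of a quotient]
= (((b^(-16) / ((c^3)^(-4))) / ((c^3)^(-4))) · c^2) / c^(-1)    [power of a power]
= (((b^(-16) / c^(-12)) / ((c^3)^(-4))) · c^2) / c^(-1)    [power of a power]
= (((b^(-16) / c^(-12)) / c^(-12)) · c^2) / c^(-1)    [power of a power]
= b^(-16)c^27    [quotient of powers; product of powers]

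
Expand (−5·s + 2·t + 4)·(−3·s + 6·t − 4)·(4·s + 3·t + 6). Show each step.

60·s^3 − 99·s^2·t + 122·s^2 − 60·s·t^2 − 128·s·t − 16·s + 36·t^3 + 120·t^2 + 48·t − 96

(−5·s + 2·t + 4)·(−3·s + 6·t − 4)·(4·s + 3·t + 6)
= (15·s^2 − 30·s·t + 20·s − 6·s·t + 12·t^2 − 8·t − 12·s + 24·t − 16)·(4·s + 3·t + 6)    [distributive law]
= (15·s^2 − 36·s·t + 8·s + 12·t^2 + 16·t − 16)·(4·s + 3·t + 6)    [combine like terms]
= 60·s^3 + 45·s^2·t + 90·s^2 − 144·s^2·t − 108·s·t^2 − 216·s·t + 32·s^2 + 24·s·t + 48·s + 48·s·t^2 + 36·t^3 + 72·t^2 + 64·s·t + 48·t^2 + 96·t − 64·s − 48·t − 96    [distributive law]
= 60·s^3 − 99·s^2·t + 122·s^2 − 60·s·t^2 − 128·s·t − 16·s + 36·t^3 + 120·t^2 + 48·t − 96    [combine like terms]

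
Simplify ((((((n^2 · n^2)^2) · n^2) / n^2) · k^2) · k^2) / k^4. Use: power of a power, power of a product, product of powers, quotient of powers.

((((((n^2 · n^2)^2) · n^2) / n^2) · k^2) · k^2) / k^4
= (((((((n^2)^2) · ((n^2)^2)) · n^2) / n^2) · k^2) · k^2) / k^4    [power of a product]
= (((((n^4 · ((n^2)^2)) · n^2) / n^2) · k^2) · k^2) / k^4    [power of a power]
= (((((n^4 · n^4) · n^2) / n^2) · k^2) · k^2) / k^4    [power of a power]
= ((((n^8 · n^2) / n^2) · k^2) · k^2) / k^4    [product of powers]
= (((n^10 / n^2) · k^2) · k^2) / k^4    [product of powers]
= ((n^8 · k^2) · k^2) / k^4    [quotient of powers]
= n^8    [quotient of powers; product of powers]

n^8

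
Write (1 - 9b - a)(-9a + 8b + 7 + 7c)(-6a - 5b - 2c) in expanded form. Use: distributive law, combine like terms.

(1 - 9b - a)(-9a + 8b + 7 + 7c)(-6a - 5b - 2c)
= (-9a + 8b + 7 + 7c + 81ab - 72b^2 - 63b - 63bc + 9a^2 - 8ab - 7a - 7ac)(-6a - 5b - 2c)    [distributive law]
= (-16a - 55b + 7 + 7c + 73ab - 72b^2 - 63bc + 9a^2 - 7ac)(-6a - 5b - 2c)    [combine like terms]
= 96a^2 + 80ab + 32ac + 330ab + 275b^2 + 110bc - 42a - 35b - 14c - 42ac - 35bc - 14c^2 - 438a^2b - 365ab^2 - 146abc + 432ab^2 + 360b^3 + 144b^2c + 378abc + 315b^2c + 126bc^2 - 54a^3 - 45a^2b - 18a^2c + 42a^2c + 35abc + 14ac^2    [distributive law]
= 96a^2 + 410ab - 10ac + 275b^2 + 75bc - 42a - 35b - 14c - 14c^2 - 483a^2b + 67ab^2 + 267abc + 360b^3 + 459b^2c + 126bc^2 - 54a^3 + 24a^2c + 14ac^2    [combine like terms]

96a^2 + 410ab - 10ac + 275b^2 + 75bc - 42a - 35b - 14c - 14c^2 - 483a^2b + 67ab^2 + 267abc + 360b^3 + 459b^2c + 126bc^2 - 54a^3 + 24a^2c + 14ac^2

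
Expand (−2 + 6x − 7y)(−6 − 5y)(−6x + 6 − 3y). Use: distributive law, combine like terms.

−288x + 72 + 276y − 384xy + 54y^2 + 216x^2 + 180x^2y − 120xy^2 − 105y^3

(−2 + 6x − 7y)(−6 − 5y)(−6x + 6 − 3y)
= (12 + 10y − 36x − 30xy + 42y + 35y^2)(−6x + 6 − 3y)    [distributive law]
= (12 + 52y − 36x − 30xy + 35y^2)(−6x + 6 − 3y)    [combine like terms]
= −72x + 72 − 36y − 312xy + 312y − 156y^2 + 216x^2 − 216x + 108xy + 180x^2y − 180xy + 90xy^2 − 210xy^2 + 210y^2 − 105y^3    [distributive law]
= −288x + 72 + 276y − 384xy + 54y^2 + 216x^2 + 180x^2y − 120xy^2 − 105y^3    [combine like terms]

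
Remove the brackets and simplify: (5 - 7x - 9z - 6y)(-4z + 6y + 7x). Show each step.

-20z + 30y + 35x - 35xz - 84xy - 49x^2 + 36z^2 - 30yz - 36y^2

(5 - 7x - 9z - 6y)(-4z + 6y + 7x)
= -20z + 30y + 35x + 28xz - 42xy - 49x^2 + 36z^2 - 54yz - 63xz + 24yz - 36y^2 - 42xy    [distributive law]
= -20z + 30y + 35x - 35xz - 84xy - 49x^2 + 36z^2 - 30yz - 36y^2    [combine like terms]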